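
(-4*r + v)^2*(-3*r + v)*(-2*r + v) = 96*r^4 - 128*r^3*v + 62*r^2*v^2 - 13*r*v^3 + v^4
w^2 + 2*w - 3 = (w - 1)*(w + 3)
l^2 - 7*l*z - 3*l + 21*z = (l - 3)*(l - 7*z)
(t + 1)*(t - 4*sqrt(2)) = t^2 - 4*sqrt(2)*t + t - 4*sqrt(2)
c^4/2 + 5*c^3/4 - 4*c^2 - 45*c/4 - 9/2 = (c/2 + 1)*(c - 3)*(c + 1/2)*(c + 3)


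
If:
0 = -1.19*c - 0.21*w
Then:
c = -0.176470588235294*w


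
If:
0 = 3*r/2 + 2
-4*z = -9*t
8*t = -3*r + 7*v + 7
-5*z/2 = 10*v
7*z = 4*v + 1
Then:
No Solution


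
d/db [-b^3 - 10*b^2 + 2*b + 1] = -3*b^2 - 20*b + 2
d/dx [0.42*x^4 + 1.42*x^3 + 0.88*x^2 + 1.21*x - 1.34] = 1.68*x^3 + 4.26*x^2 + 1.76*x + 1.21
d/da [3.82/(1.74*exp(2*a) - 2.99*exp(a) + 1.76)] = (11.4218 - 13.2936*exp(a))*exp(a)/(1.74*exp(2*a) - 2.99*exp(a) + 1.76)^2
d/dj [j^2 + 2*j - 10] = 2*j + 2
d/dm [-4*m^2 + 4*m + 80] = 4 - 8*m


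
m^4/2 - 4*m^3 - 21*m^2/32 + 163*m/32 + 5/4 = (m/2 + 1/2)*(m - 8)*(m - 5/4)*(m + 1/4)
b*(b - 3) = b^2 - 3*b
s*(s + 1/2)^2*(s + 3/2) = s^4 + 5*s^3/2 + 7*s^2/4 + 3*s/8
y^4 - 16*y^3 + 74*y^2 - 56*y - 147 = (y - 7)^2*(y - 3)*(y + 1)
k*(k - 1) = k^2 - k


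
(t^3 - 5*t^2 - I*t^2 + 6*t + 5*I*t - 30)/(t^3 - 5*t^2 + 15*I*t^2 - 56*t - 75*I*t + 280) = (t^2 - I*t + 6)/(t^2 + 15*I*t - 56)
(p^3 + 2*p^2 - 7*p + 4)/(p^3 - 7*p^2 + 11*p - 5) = (p + 4)/(p - 5)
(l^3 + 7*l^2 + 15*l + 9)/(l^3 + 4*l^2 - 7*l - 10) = (l^2 + 6*l + 9)/(l^2 + 3*l - 10)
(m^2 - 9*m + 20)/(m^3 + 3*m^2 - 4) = (m^2 - 9*m + 20)/(m^3 + 3*m^2 - 4)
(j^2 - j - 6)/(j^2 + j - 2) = (j - 3)/(j - 1)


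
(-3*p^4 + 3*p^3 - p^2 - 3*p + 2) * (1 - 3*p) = 9*p^5 - 12*p^4 + 6*p^3 + 8*p^2 - 9*p + 2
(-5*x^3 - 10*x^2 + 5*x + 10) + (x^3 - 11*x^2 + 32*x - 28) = -4*x^3 - 21*x^2 + 37*x - 18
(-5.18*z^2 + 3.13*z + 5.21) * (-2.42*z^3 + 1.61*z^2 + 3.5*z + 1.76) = 12.5356*z^5 - 15.9144*z^4 - 25.6989*z^3 + 10.2263*z^2 + 23.7438*z + 9.1696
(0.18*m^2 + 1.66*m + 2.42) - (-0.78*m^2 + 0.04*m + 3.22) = 0.96*m^2 + 1.62*m - 0.8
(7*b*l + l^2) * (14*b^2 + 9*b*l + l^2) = 98*b^3*l + 77*b^2*l^2 + 16*b*l^3 + l^4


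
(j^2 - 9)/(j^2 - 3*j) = (j + 3)/j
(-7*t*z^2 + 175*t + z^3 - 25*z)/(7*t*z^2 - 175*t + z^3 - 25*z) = (-7*t + z)/(7*t + z)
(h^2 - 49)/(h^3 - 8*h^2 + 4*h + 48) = (h^2 - 49)/(h^3 - 8*h^2 + 4*h + 48)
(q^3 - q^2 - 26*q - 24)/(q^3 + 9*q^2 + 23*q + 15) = (q^2 - 2*q - 24)/(q^2 + 8*q + 15)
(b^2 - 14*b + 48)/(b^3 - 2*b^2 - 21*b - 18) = (b - 8)/(b^2 + 4*b + 3)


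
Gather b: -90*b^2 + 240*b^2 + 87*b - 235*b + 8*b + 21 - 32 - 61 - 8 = 150*b^2 - 140*b - 80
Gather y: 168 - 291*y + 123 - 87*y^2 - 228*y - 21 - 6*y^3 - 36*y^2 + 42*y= -6*y^3 - 123*y^2 - 477*y + 270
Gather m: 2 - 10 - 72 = -80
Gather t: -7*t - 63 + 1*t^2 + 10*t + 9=t^2 + 3*t - 54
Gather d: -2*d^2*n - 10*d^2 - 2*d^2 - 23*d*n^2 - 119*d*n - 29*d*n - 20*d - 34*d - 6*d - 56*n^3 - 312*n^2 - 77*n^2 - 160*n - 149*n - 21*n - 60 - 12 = d^2*(-2*n - 12) + d*(-23*n^2 - 148*n - 60) - 56*n^3 - 389*n^2 - 330*n - 72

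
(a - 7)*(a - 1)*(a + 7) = a^3 - a^2 - 49*a + 49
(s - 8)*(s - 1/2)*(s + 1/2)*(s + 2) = s^4 - 6*s^3 - 65*s^2/4 + 3*s/2 + 4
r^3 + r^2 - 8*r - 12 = (r - 3)*(r + 2)^2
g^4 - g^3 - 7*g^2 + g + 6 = (g - 3)*(g - 1)*(g + 1)*(g + 2)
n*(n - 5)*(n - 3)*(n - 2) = n^4 - 10*n^3 + 31*n^2 - 30*n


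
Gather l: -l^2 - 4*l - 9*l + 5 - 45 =-l^2 - 13*l - 40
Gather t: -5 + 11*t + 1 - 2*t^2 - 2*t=-2*t^2 + 9*t - 4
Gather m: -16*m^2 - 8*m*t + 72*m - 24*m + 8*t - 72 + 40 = -16*m^2 + m*(48 - 8*t) + 8*t - 32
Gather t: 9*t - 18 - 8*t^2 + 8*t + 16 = -8*t^2 + 17*t - 2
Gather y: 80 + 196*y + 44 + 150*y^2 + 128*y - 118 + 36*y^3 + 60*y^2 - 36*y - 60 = 36*y^3 + 210*y^2 + 288*y - 54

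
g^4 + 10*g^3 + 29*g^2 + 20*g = g*(g + 1)*(g + 4)*(g + 5)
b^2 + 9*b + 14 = (b + 2)*(b + 7)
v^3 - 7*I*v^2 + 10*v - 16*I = (v - 8*I)*(v - I)*(v + 2*I)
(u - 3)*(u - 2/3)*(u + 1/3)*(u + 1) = u^4 - 7*u^3/3 - 23*u^2/9 + 13*u/9 + 2/3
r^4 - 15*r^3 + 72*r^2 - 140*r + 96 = (r - 8)*(r - 3)*(r - 2)^2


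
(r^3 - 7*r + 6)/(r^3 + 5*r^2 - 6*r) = (r^2 + r - 6)/(r*(r + 6))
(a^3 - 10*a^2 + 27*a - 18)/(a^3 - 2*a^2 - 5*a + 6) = (a - 6)/(a + 2)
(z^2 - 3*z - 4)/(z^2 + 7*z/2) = 2*(z^2 - 3*z - 4)/(z*(2*z + 7))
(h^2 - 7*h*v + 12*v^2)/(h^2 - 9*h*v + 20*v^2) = (-h + 3*v)/(-h + 5*v)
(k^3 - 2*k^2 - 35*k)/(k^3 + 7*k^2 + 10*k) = (k - 7)/(k + 2)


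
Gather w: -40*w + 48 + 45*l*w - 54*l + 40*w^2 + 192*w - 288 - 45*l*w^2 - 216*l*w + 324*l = 270*l + w^2*(40 - 45*l) + w*(152 - 171*l) - 240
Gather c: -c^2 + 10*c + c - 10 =-c^2 + 11*c - 10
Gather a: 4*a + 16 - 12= 4*a + 4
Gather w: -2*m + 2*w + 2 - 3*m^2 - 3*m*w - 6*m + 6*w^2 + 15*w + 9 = -3*m^2 - 8*m + 6*w^2 + w*(17 - 3*m) + 11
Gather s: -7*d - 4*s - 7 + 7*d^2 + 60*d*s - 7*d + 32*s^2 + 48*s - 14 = 7*d^2 - 14*d + 32*s^2 + s*(60*d + 44) - 21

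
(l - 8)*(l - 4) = l^2 - 12*l + 32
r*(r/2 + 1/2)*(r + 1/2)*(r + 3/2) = r^4/2 + 3*r^3/2 + 11*r^2/8 + 3*r/8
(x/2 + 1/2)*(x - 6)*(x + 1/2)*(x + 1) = x^4/2 - 7*x^3/4 - 13*x^2/2 - 23*x/4 - 3/2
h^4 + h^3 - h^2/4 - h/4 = h*(h - 1/2)*(h + 1/2)*(h + 1)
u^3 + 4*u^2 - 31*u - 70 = (u - 5)*(u + 2)*(u + 7)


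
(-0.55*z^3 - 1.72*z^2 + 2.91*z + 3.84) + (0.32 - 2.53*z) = -0.55*z^3 - 1.72*z^2 + 0.38*z + 4.16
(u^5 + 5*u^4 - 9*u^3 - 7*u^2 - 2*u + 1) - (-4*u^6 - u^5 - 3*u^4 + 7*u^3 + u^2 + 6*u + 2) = 4*u^6 + 2*u^5 + 8*u^4 - 16*u^3 - 8*u^2 - 8*u - 1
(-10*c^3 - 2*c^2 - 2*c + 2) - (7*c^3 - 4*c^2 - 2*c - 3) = -17*c^3 + 2*c^2 + 5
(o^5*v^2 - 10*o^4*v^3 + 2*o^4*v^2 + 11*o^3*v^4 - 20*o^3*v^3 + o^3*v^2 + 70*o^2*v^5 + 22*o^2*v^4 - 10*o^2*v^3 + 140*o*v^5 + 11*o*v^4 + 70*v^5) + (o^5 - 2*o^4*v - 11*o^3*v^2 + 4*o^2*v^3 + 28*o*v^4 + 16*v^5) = o^5*v^2 + o^5 - 10*o^4*v^3 + 2*o^4*v^2 - 2*o^4*v + 11*o^3*v^4 - 20*o^3*v^3 - 10*o^3*v^2 + 70*o^2*v^5 + 22*o^2*v^4 - 6*o^2*v^3 + 140*o*v^5 + 39*o*v^4 + 86*v^5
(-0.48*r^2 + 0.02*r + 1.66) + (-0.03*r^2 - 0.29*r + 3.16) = -0.51*r^2 - 0.27*r + 4.82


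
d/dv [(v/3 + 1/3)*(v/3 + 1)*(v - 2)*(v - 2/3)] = 4*v^3/9 + 4*v^2/9 - 38*v/27 - 8/27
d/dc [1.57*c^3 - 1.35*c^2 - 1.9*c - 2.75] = 4.71*c^2 - 2.7*c - 1.9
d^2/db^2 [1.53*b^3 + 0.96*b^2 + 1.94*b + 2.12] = 9.18*b + 1.92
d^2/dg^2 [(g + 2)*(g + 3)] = 2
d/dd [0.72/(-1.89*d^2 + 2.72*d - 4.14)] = (2.7216*d - 1.9584)/(1.89*d^2 - 2.72*d + 4.14)^2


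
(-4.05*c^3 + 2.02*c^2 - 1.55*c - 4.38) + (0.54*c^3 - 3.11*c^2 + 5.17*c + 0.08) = -3.51*c^3 - 1.09*c^2 + 3.62*c - 4.3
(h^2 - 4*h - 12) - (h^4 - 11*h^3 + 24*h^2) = -h^4 + 11*h^3 - 23*h^2 - 4*h - 12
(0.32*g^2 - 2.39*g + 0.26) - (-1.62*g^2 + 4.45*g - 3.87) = 1.94*g^2 - 6.84*g + 4.13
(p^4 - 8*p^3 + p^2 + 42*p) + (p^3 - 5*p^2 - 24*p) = p^4 - 7*p^3 - 4*p^2 + 18*p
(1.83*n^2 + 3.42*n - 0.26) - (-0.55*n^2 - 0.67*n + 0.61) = 2.38*n^2 + 4.09*n - 0.87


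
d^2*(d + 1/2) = d^3 + d^2/2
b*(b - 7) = b^2 - 7*b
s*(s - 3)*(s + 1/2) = s^3 - 5*s^2/2 - 3*s/2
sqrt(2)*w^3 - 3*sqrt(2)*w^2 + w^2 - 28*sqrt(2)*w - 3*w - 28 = (w - 7)*(w + 4)*(sqrt(2)*w + 1)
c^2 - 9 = (c - 3)*(c + 3)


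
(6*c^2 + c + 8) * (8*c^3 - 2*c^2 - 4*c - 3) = 48*c^5 - 4*c^4 + 38*c^3 - 38*c^2 - 35*c - 24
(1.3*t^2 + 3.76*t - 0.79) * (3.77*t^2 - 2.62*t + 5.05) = 4.901*t^4 + 10.7692*t^3 - 6.2645*t^2 + 21.0578*t - 3.9895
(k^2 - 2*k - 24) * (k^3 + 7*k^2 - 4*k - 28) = k^5 + 5*k^4 - 42*k^3 - 188*k^2 + 152*k + 672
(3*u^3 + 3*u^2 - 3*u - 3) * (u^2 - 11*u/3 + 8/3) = 3*u^5 - 8*u^4 - 6*u^3 + 16*u^2 + 3*u - 8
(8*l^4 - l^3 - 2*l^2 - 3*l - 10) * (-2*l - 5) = -16*l^5 - 38*l^4 + 9*l^3 + 16*l^2 + 35*l + 50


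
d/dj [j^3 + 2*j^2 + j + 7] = 3*j^2 + 4*j + 1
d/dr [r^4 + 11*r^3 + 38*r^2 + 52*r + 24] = 4*r^3 + 33*r^2 + 76*r + 52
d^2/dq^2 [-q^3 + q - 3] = -6*q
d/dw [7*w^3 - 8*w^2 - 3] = w*(21*w - 16)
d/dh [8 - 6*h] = -6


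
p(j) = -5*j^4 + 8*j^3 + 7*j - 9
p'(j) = -20*j^3 + 24*j^2 + 7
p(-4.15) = -2092.91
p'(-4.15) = 1849.81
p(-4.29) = -2364.21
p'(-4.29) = 2027.77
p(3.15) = -229.18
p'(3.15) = -379.98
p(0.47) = -5.12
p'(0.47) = 10.23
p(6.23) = -5563.16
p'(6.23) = -3897.58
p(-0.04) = -9.28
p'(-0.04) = 7.04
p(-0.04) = -9.28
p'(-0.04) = 7.04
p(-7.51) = -19354.94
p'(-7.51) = 9831.90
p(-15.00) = -280239.00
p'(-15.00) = 72907.00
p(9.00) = -26919.00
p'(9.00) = -12629.00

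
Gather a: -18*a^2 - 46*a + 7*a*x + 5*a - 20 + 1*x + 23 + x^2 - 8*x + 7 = -18*a^2 + a*(7*x - 41) + x^2 - 7*x + 10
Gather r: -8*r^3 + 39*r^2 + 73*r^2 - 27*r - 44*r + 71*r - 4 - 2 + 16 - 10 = -8*r^3 + 112*r^2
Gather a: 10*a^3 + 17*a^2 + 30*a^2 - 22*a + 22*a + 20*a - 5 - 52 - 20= 10*a^3 + 47*a^2 + 20*a - 77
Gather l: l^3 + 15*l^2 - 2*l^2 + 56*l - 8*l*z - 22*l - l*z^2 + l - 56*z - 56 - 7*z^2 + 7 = l^3 + 13*l^2 + l*(-z^2 - 8*z + 35) - 7*z^2 - 56*z - 49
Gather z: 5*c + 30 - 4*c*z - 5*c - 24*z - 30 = z*(-4*c - 24)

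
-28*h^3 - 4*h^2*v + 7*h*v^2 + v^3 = (-2*h + v)*(2*h + v)*(7*h + v)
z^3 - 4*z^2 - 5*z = z*(z - 5)*(z + 1)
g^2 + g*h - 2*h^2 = (g - h)*(g + 2*h)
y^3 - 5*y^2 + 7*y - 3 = (y - 3)*(y - 1)^2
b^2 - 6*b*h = b*(b - 6*h)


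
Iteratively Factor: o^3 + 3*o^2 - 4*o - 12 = (o + 2)*(o^2 + o - 6) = (o - 2)*(o + 2)*(o + 3)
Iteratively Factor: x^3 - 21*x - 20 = (x + 4)*(x^2 - 4*x - 5) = (x + 1)*(x + 4)*(x - 5)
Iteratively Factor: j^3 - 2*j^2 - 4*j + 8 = (j - 2)*(j^2 - 4) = (j - 2)*(j + 2)*(j - 2)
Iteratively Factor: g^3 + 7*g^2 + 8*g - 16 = (g - 1)*(g^2 + 8*g + 16) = (g - 1)*(g + 4)*(g + 4)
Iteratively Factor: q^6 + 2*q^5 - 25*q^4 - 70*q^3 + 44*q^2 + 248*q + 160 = (q - 2)*(q^5 + 4*q^4 - 17*q^3 - 104*q^2 - 164*q - 80) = (q - 2)*(q + 4)*(q^4 - 17*q^2 - 36*q - 20) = (q - 5)*(q - 2)*(q + 4)*(q^3 + 5*q^2 + 8*q + 4) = (q - 5)*(q - 2)*(q + 1)*(q + 4)*(q^2 + 4*q + 4) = (q - 5)*(q - 2)*(q + 1)*(q + 2)*(q + 4)*(q + 2)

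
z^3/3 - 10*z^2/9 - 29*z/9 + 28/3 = (z/3 + 1)*(z - 4)*(z - 7/3)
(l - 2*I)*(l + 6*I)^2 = l^3 + 10*I*l^2 - 12*l + 72*I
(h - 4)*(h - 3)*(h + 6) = h^3 - h^2 - 30*h + 72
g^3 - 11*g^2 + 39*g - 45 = (g - 5)*(g - 3)^2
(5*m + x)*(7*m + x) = 35*m^2 + 12*m*x + x^2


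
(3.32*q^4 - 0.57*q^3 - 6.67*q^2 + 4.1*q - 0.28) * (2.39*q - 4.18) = 7.9348*q^5 - 15.2399*q^4 - 13.5587*q^3 + 37.6796*q^2 - 17.8072*q + 1.1704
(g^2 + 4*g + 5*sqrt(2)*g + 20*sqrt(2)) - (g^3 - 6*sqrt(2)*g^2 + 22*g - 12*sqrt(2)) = -g^3 + g^2 + 6*sqrt(2)*g^2 - 18*g + 5*sqrt(2)*g + 32*sqrt(2)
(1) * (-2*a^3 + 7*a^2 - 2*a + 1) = -2*a^3 + 7*a^2 - 2*a + 1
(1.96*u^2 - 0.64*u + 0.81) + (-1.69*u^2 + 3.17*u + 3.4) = 0.27*u^2 + 2.53*u + 4.21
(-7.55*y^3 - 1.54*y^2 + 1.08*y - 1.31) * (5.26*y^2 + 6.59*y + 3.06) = -39.713*y^5 - 57.8549*y^4 - 27.5708*y^3 - 4.4858*y^2 - 5.3281*y - 4.0086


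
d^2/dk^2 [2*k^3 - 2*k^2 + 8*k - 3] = 12*k - 4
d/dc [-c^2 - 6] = -2*c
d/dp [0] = 0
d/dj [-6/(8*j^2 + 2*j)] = 3*(8*j + 1)/(j^2*(4*j + 1)^2)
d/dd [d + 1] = 1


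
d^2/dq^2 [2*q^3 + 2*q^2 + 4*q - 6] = 12*q + 4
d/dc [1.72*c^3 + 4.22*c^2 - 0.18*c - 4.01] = 5.16*c^2 + 8.44*c - 0.18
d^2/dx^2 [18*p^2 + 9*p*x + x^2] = 2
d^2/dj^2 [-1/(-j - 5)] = 2/(j + 5)^3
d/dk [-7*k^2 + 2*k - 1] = 2 - 14*k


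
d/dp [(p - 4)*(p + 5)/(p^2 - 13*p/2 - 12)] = 2*(-15*p^2 + 32*p - 284)/(4*p^4 - 52*p^3 + 73*p^2 + 624*p + 576)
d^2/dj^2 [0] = 0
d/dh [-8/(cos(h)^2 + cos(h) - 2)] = -8*(2*cos(h) + 1)*sin(h)/(cos(h)^2 + cos(h) - 2)^2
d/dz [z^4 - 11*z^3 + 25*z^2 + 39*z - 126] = 4*z^3 - 33*z^2 + 50*z + 39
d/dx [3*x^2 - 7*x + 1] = 6*x - 7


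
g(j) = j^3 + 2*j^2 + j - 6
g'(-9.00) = 208.00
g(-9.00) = -582.00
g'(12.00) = 481.00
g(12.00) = 2022.00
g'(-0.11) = 0.60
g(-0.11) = -6.09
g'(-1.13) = 0.31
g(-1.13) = -6.02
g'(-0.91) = -0.16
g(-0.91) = -6.01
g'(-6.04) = 86.28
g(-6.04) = -159.43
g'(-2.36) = 8.27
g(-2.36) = -10.37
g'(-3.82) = 29.50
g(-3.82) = -36.38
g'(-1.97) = 4.76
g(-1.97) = -7.85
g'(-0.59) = -0.32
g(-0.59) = -6.10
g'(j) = 3*j^2 + 4*j + 1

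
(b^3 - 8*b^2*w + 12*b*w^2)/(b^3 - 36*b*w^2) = (b - 2*w)/(b + 6*w)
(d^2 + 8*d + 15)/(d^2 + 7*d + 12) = (d + 5)/(d + 4)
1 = 1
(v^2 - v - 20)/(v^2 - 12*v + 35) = (v + 4)/(v - 7)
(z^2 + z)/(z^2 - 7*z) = (z + 1)/(z - 7)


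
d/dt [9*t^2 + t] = 18*t + 1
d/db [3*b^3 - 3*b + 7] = 9*b^2 - 3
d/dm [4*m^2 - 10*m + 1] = 8*m - 10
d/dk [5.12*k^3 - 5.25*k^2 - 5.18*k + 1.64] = 15.36*k^2 - 10.5*k - 5.18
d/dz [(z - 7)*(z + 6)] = 2*z - 1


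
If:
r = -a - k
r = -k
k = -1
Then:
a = 0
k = -1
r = 1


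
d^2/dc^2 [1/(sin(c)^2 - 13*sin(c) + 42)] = (-4*sin(c)^4 + 39*sin(c)^3 + 5*sin(c)^2 - 624*sin(c) + 254)/(sin(c)^2 - 13*sin(c) + 42)^3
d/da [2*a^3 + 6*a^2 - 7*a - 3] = 6*a^2 + 12*a - 7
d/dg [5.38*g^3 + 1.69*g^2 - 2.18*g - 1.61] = 16.14*g^2 + 3.38*g - 2.18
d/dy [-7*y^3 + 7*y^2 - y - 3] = -21*y^2 + 14*y - 1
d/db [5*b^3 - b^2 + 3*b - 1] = 15*b^2 - 2*b + 3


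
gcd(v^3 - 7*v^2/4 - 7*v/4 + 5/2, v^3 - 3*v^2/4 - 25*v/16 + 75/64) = v + 5/4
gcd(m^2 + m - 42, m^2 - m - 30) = m - 6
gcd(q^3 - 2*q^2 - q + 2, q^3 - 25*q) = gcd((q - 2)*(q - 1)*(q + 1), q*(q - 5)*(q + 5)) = 1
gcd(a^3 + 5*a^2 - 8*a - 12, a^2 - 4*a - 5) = a + 1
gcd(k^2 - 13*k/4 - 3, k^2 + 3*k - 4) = 1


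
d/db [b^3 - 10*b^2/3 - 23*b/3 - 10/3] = 3*b^2 - 20*b/3 - 23/3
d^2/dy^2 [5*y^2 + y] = 10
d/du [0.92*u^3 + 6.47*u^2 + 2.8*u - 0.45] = 2.76*u^2 + 12.94*u + 2.8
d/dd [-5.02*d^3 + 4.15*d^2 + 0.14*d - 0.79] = -15.06*d^2 + 8.3*d + 0.14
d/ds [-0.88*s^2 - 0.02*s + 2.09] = -1.76*s - 0.02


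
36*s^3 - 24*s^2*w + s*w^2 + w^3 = (-3*s + w)*(-2*s + w)*(6*s + w)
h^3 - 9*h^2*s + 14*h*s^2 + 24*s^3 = (h - 6*s)*(h - 4*s)*(h + s)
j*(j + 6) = j^2 + 6*j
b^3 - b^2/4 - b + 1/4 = (b - 1)*(b - 1/4)*(b + 1)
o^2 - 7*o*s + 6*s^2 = (o - 6*s)*(o - s)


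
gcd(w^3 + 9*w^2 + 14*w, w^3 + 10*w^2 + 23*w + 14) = w^2 + 9*w + 14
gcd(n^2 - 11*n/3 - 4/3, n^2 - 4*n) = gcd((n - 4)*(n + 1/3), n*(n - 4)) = n - 4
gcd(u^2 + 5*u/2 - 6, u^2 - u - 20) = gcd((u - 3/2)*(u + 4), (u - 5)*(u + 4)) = u + 4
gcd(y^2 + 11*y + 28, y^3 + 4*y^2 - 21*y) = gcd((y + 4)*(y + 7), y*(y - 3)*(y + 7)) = y + 7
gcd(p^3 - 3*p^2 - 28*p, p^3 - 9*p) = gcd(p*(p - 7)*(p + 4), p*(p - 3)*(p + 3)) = p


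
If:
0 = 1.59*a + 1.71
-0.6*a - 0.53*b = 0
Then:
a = -1.08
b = 1.22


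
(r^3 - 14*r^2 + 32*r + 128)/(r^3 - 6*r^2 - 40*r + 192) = (r^2 - 6*r - 16)/(r^2 + 2*r - 24)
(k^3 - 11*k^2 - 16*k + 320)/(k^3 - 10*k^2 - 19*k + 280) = (k - 8)/(k - 7)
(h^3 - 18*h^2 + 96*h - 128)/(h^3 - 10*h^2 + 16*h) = (h - 8)/h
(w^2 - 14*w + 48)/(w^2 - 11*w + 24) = (w - 6)/(w - 3)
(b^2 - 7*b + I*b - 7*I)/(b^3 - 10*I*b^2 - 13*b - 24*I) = (b - 7)/(b^2 - 11*I*b - 24)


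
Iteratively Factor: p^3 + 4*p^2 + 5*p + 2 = (p + 1)*(p^2 + 3*p + 2) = (p + 1)^2*(p + 2)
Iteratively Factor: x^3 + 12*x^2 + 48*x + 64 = (x + 4)*(x^2 + 8*x + 16) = (x + 4)^2*(x + 4)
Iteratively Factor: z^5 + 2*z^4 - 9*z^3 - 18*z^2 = (z - 3)*(z^4 + 5*z^3 + 6*z^2) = z*(z - 3)*(z^3 + 5*z^2 + 6*z) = z*(z - 3)*(z + 3)*(z^2 + 2*z) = z*(z - 3)*(z + 2)*(z + 3)*(z)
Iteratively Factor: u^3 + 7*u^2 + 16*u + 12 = (u + 2)*(u^2 + 5*u + 6) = (u + 2)*(u + 3)*(u + 2)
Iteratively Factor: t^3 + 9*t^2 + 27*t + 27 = (t + 3)*(t^2 + 6*t + 9) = (t + 3)^2*(t + 3)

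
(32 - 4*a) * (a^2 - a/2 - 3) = -4*a^3 + 34*a^2 - 4*a - 96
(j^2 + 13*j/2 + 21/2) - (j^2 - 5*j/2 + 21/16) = 9*j + 147/16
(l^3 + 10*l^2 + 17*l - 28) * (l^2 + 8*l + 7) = l^5 + 18*l^4 + 104*l^3 + 178*l^2 - 105*l - 196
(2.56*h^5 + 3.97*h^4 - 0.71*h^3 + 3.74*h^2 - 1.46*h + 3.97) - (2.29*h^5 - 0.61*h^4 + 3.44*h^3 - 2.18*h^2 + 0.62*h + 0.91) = 0.27*h^5 + 4.58*h^4 - 4.15*h^3 + 5.92*h^2 - 2.08*h + 3.06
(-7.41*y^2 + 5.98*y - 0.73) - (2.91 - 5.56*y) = -7.41*y^2 + 11.54*y - 3.64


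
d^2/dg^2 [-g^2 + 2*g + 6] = -2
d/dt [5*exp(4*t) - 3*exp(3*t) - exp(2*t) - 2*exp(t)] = (20*exp(3*t) - 9*exp(2*t) - 2*exp(t) - 2)*exp(t)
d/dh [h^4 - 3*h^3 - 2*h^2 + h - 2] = 4*h^3 - 9*h^2 - 4*h + 1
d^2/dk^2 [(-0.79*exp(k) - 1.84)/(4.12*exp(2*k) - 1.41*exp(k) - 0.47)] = (-13.409776*exp(4*k) - 129.520852*exp(3*k) + 22.888248*exp(2*k) - 17.386475*exp(k) + 1.044857)*exp(k)/(69.934528*exp(6*k) - 71.801712*exp(5*k) + 0.639012000000001*exp(4*k) + 13.578723*exp(3*k) - 0.0728969999999993*exp(2*k) - 0.934407*exp(k) - 0.103823)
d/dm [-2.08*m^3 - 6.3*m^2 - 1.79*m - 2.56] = -6.24*m^2 - 12.6*m - 1.79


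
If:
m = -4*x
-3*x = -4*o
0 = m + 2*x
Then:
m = 0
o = 0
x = 0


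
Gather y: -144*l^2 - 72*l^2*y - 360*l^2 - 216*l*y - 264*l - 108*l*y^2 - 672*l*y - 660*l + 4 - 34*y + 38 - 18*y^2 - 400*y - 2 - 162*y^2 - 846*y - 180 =-504*l^2 - 924*l + y^2*(-108*l - 180) + y*(-72*l^2 - 888*l - 1280) - 140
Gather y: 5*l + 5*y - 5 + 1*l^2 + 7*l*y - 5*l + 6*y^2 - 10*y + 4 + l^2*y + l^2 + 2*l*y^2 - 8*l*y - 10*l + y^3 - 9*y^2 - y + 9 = 2*l^2 - 10*l + y^3 + y^2*(2*l - 3) + y*(l^2 - l - 6) + 8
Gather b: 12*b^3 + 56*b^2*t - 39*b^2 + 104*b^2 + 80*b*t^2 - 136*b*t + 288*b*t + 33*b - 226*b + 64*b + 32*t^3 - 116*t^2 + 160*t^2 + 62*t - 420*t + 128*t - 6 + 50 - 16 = 12*b^3 + b^2*(56*t + 65) + b*(80*t^2 + 152*t - 129) + 32*t^3 + 44*t^2 - 230*t + 28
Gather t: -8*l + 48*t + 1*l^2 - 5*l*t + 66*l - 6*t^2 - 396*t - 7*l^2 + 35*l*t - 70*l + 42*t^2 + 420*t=-6*l^2 - 12*l + 36*t^2 + t*(30*l + 72)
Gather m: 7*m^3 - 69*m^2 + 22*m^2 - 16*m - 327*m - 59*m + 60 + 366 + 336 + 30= 7*m^3 - 47*m^2 - 402*m + 792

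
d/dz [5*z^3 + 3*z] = 15*z^2 + 3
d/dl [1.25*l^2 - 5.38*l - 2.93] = 2.5*l - 5.38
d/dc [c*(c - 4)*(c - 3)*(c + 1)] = 4*c^3 - 18*c^2 + 10*c + 12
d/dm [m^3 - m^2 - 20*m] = 3*m^2 - 2*m - 20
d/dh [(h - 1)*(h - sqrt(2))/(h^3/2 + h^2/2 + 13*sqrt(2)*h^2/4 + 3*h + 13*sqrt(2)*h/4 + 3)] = 4*(-(h - 1)*(h - sqrt(2))*(6*h^2 + 4*h + 26*sqrt(2)*h + 12 + 13*sqrt(2)) + (2*h - sqrt(2) - 1)*(2*h^3 + 2*h^2 + 13*sqrt(2)*h^2 + 12*h + 13*sqrt(2)*h + 12))/(2*h^3 + 2*h^2 + 13*sqrt(2)*h^2 + 12*h + 13*sqrt(2)*h + 12)^2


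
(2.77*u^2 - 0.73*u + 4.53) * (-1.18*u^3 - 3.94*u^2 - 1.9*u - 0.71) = -3.2686*u^5 - 10.0524*u^4 - 7.7322*u^3 - 18.4279*u^2 - 8.0887*u - 3.2163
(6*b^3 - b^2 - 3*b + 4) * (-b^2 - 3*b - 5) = -6*b^5 - 17*b^4 - 24*b^3 + 10*b^2 + 3*b - 20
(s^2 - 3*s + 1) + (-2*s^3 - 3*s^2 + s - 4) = -2*s^3 - 2*s^2 - 2*s - 3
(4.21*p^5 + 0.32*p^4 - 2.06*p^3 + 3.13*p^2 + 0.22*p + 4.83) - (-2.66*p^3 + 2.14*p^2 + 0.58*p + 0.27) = 4.21*p^5 + 0.32*p^4 + 0.6*p^3 + 0.99*p^2 - 0.36*p + 4.56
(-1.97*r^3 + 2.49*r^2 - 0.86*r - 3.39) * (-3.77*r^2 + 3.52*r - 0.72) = 7.4269*r^5 - 16.3217*r^4 + 13.4254*r^3 + 7.9603*r^2 - 11.3136*r + 2.4408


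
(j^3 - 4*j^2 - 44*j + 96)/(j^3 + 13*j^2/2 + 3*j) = 2*(j^2 - 10*j + 16)/(j*(2*j + 1))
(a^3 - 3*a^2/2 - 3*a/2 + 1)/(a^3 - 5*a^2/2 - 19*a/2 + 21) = (2*a^2 + a - 1)/(2*a^2 - a - 21)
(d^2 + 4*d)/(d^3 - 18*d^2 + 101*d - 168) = d*(d + 4)/(d^3 - 18*d^2 + 101*d - 168)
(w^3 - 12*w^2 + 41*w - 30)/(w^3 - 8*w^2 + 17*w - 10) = (w - 6)/(w - 2)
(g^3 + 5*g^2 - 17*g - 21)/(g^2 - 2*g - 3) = g + 7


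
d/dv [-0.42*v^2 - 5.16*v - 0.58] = -0.84*v - 5.16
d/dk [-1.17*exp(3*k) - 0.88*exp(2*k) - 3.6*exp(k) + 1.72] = (-3.51*exp(2*k) - 1.76*exp(k) - 3.6)*exp(k)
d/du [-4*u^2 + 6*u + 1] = 6 - 8*u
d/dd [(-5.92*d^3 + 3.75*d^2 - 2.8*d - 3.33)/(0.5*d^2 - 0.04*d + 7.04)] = (-2.96*d^4 + 0.4736*d^3 - 123.7804*d^2 + 56.13*d - 19.8452)/(0.25*d^4 - 0.04*d^3 + 7.0416*d^2 - 0.5632*d + 49.5616)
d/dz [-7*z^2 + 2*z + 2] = 2 - 14*z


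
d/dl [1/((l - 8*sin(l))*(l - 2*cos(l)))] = (-(l - 8*sin(l))*(2*sin(l) + 1) + (l - 2*cos(l))*(8*cos(l) - 1))/((l - 8*sin(l))^2*(l - 2*cos(l))^2)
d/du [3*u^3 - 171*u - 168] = 9*u^2 - 171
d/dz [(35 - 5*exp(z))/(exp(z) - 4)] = -15*exp(z)/(exp(z) - 4)^2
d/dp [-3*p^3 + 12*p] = 12 - 9*p^2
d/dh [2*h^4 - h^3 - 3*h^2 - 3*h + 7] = 8*h^3 - 3*h^2 - 6*h - 3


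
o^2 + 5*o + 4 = (o + 1)*(o + 4)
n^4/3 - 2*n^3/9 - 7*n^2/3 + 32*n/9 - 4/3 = (n/3 + 1)*(n - 2)*(n - 1)*(n - 2/3)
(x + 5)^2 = x^2 + 10*x + 25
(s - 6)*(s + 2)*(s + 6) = s^3 + 2*s^2 - 36*s - 72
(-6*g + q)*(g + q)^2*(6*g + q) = -36*g^4 - 72*g^3*q - 35*g^2*q^2 + 2*g*q^3 + q^4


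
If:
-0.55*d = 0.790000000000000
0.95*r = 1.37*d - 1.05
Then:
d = -1.44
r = -3.18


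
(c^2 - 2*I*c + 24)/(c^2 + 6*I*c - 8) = (c - 6*I)/(c + 2*I)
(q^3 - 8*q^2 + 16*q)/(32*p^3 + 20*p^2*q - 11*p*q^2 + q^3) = q*(q^2 - 8*q + 16)/(32*p^3 + 20*p^2*q - 11*p*q^2 + q^3)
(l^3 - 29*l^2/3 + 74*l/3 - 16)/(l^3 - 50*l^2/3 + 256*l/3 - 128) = (l - 1)/(l - 8)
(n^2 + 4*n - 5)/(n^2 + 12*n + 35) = (n - 1)/(n + 7)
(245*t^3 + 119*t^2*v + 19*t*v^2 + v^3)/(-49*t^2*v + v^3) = (-35*t^2 - 12*t*v - v^2)/(v*(7*t - v))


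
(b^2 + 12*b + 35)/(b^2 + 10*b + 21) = (b + 5)/(b + 3)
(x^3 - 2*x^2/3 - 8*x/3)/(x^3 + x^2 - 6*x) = (x + 4/3)/(x + 3)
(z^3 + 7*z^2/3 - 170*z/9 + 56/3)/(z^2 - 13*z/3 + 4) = (z^2 + 11*z/3 - 14)/(z - 3)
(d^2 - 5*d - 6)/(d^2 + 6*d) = (d^2 - 5*d - 6)/(d*(d + 6))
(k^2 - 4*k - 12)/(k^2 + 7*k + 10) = (k - 6)/(k + 5)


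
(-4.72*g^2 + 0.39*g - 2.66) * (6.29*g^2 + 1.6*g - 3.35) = -29.6888*g^4 - 5.0989*g^3 - 0.295400000000003*g^2 - 5.5625*g + 8.911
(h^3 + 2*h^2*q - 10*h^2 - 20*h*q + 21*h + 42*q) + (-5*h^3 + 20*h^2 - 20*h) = -4*h^3 + 2*h^2*q + 10*h^2 - 20*h*q + h + 42*q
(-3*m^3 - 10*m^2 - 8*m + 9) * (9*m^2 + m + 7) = -27*m^5 - 93*m^4 - 103*m^3 + 3*m^2 - 47*m + 63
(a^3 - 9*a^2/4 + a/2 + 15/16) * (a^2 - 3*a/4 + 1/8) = a^5 - 3*a^4 + 37*a^3/16 + 9*a^2/32 - 41*a/64 + 15/128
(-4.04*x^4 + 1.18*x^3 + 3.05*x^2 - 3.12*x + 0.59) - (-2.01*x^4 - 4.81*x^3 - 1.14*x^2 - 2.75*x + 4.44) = -2.03*x^4 + 5.99*x^3 + 4.19*x^2 - 0.37*x - 3.85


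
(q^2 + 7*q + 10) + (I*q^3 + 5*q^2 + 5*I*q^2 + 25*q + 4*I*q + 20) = I*q^3 + 6*q^2 + 5*I*q^2 + 32*q + 4*I*q + 30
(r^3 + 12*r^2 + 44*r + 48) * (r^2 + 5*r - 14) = r^5 + 17*r^4 + 90*r^3 + 100*r^2 - 376*r - 672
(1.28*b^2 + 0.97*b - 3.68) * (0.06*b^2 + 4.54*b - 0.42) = 0.0768*b^4 + 5.8694*b^3 + 3.6454*b^2 - 17.1146*b + 1.5456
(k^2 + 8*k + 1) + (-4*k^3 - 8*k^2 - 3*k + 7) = -4*k^3 - 7*k^2 + 5*k + 8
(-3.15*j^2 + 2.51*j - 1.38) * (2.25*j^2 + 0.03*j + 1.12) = -7.0875*j^4 + 5.553*j^3 - 6.5577*j^2 + 2.7698*j - 1.5456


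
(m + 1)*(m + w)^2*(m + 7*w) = m^4 + 9*m^3*w + m^3 + 15*m^2*w^2 + 9*m^2*w + 7*m*w^3 + 15*m*w^2 + 7*w^3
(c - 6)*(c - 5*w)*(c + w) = c^3 - 4*c^2*w - 6*c^2 - 5*c*w^2 + 24*c*w + 30*w^2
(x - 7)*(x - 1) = x^2 - 8*x + 7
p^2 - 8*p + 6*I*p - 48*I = (p - 8)*(p + 6*I)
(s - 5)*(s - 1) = s^2 - 6*s + 5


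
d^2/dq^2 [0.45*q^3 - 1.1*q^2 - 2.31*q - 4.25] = 2.7*q - 2.2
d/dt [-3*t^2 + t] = 1 - 6*t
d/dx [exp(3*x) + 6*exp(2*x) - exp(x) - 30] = (3*exp(2*x) + 12*exp(x) - 1)*exp(x)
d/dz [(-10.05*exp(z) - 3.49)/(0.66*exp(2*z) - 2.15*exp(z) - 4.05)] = (6.633*exp(2*z) + 4.6068*exp(z) + 33.199)*exp(z)/(0.4356*exp(4*z) - 2.838*exp(3*z) - 0.7235*exp(2*z) + 17.415*exp(z) + 16.4025)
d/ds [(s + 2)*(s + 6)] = 2*s + 8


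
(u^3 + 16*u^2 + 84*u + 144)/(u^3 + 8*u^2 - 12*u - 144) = (u + 4)/(u - 4)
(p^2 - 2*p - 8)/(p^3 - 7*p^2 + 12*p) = (p + 2)/(p*(p - 3))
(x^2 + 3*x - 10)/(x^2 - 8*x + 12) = (x + 5)/(x - 6)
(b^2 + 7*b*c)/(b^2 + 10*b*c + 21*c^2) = b/(b + 3*c)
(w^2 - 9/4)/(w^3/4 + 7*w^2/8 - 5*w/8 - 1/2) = 2*(4*w^2 - 9)/(2*w^3 + 7*w^2 - 5*w - 4)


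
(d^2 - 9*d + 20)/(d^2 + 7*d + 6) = (d^2 - 9*d + 20)/(d^2 + 7*d + 6)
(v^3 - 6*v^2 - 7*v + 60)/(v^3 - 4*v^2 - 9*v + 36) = (v - 5)/(v - 3)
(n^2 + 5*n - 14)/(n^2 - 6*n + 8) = (n + 7)/(n - 4)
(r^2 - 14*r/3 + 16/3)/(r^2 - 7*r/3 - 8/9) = 3*(r - 2)/(3*r + 1)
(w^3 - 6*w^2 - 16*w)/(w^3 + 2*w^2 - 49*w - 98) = w*(w - 8)/(w^2 - 49)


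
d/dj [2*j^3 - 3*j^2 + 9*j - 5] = 6*j^2 - 6*j + 9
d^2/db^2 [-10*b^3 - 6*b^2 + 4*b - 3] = -60*b - 12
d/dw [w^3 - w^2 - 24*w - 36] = 3*w^2 - 2*w - 24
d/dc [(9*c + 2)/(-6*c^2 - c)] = 2*(27*c^2 + 12*c + 1)/(c^2*(36*c^2 + 12*c + 1))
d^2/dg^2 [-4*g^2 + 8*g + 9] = -8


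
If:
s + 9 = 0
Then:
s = -9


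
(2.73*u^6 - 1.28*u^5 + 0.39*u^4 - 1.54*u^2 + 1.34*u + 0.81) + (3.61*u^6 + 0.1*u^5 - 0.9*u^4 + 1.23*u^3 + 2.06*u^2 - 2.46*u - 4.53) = 6.34*u^6 - 1.18*u^5 - 0.51*u^4 + 1.23*u^3 + 0.52*u^2 - 1.12*u - 3.72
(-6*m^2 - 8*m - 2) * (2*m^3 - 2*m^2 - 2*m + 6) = -12*m^5 - 4*m^4 + 24*m^3 - 16*m^2 - 44*m - 12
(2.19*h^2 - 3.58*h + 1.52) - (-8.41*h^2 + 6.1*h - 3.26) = 10.6*h^2 - 9.68*h + 4.78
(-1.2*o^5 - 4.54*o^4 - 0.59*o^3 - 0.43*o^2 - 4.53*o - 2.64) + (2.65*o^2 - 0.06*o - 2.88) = -1.2*o^5 - 4.54*o^4 - 0.59*o^3 + 2.22*o^2 - 4.59*o - 5.52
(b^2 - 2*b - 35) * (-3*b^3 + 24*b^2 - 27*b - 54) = -3*b^5 + 30*b^4 + 30*b^3 - 840*b^2 + 1053*b + 1890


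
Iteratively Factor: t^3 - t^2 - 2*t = (t)*(t^2 - t - 2) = t*(t + 1)*(t - 2)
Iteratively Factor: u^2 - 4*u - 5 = (u + 1)*(u - 5)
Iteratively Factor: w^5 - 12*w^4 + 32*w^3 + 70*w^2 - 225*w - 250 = (w - 5)*(w^4 - 7*w^3 - 3*w^2 + 55*w + 50) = (w - 5)*(w + 1)*(w^3 - 8*w^2 + 5*w + 50) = (w - 5)*(w + 1)*(w + 2)*(w^2 - 10*w + 25) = (w - 5)^2*(w + 1)*(w + 2)*(w - 5)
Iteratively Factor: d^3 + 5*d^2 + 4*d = (d + 4)*(d^2 + d) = (d + 1)*(d + 4)*(d)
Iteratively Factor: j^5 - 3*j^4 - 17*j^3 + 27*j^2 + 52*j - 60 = (j + 2)*(j^4 - 5*j^3 - 7*j^2 + 41*j - 30) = (j - 1)*(j + 2)*(j^3 - 4*j^2 - 11*j + 30) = (j - 5)*(j - 1)*(j + 2)*(j^2 + j - 6) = (j - 5)*(j - 1)*(j + 2)*(j + 3)*(j - 2)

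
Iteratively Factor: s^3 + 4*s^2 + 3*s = (s + 1)*(s^2 + 3*s) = (s + 1)*(s + 3)*(s)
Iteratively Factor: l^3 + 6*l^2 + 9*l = (l + 3)*(l^2 + 3*l) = (l + 3)^2*(l)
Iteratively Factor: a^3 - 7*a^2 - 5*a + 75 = (a - 5)*(a^2 - 2*a - 15) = (a - 5)^2*(a + 3)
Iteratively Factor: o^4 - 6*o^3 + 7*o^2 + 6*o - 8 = (o - 2)*(o^3 - 4*o^2 - o + 4) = (o - 2)*(o - 1)*(o^2 - 3*o - 4) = (o - 4)*(o - 2)*(o - 1)*(o + 1)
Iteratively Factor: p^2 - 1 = (p + 1)*(p - 1)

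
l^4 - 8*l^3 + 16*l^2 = l^2*(l - 4)^2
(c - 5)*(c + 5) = c^2 - 25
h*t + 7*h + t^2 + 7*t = (h + t)*(t + 7)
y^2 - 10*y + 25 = (y - 5)^2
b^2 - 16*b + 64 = (b - 8)^2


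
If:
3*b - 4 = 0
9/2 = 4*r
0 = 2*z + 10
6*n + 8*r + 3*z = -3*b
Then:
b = 4/3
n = 1/3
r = 9/8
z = -5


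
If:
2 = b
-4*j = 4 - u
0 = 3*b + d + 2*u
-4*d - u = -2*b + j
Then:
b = 2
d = 70/27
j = -56/27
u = -116/27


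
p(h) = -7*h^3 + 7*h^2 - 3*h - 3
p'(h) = -21*h^2 + 14*h - 3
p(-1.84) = 69.83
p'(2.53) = -102.00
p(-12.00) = 13137.00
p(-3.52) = 399.59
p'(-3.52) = -312.48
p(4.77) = -617.76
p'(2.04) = -61.83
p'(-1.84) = -99.86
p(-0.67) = 4.26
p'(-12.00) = -3195.00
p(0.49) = -3.61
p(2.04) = -39.42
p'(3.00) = -150.00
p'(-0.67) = -21.81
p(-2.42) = 144.46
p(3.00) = -138.00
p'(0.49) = -1.18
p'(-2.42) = -159.86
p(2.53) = -79.14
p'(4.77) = -414.03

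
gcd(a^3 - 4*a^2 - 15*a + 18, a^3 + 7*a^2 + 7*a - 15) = a^2 + 2*a - 3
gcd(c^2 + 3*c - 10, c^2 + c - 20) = c + 5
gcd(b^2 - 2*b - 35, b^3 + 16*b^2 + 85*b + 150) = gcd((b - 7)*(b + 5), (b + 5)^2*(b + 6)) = b + 5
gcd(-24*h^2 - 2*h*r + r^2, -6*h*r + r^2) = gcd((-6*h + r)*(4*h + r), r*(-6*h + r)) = -6*h + r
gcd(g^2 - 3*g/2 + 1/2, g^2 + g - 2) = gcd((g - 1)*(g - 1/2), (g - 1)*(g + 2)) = g - 1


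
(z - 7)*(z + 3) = z^2 - 4*z - 21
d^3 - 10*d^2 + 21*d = d*(d - 7)*(d - 3)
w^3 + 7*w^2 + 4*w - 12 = (w - 1)*(w + 2)*(w + 6)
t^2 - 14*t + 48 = (t - 8)*(t - 6)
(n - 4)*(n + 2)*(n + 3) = n^3 + n^2 - 14*n - 24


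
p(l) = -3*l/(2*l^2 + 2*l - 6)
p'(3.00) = 0.22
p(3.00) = -0.50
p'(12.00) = 0.01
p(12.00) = -0.12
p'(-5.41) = 0.11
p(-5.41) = 0.39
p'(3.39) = 0.15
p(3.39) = -0.43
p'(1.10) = 13.26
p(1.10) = 2.39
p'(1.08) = 11.00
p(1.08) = 2.15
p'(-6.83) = 0.05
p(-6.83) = 0.28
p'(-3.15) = 1.36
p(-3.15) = 1.25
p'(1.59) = 6.63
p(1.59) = -2.13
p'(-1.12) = 0.78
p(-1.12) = -0.59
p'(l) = -3*l*(-4*l - 2)/(2*l^2 + 2*l - 6)^2 - 3/(2*l^2 + 2*l - 6)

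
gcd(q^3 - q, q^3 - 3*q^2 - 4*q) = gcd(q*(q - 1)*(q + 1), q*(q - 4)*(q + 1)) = q^2 + q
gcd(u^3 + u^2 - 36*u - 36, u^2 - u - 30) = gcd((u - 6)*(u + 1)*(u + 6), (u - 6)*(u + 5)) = u - 6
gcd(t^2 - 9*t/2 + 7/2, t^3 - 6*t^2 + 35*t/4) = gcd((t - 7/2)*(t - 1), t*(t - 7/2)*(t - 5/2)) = t - 7/2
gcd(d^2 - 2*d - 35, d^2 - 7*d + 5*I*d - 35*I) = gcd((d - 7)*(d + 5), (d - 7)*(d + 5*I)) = d - 7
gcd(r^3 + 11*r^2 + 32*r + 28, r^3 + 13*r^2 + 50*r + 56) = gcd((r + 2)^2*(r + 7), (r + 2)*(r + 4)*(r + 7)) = r^2 + 9*r + 14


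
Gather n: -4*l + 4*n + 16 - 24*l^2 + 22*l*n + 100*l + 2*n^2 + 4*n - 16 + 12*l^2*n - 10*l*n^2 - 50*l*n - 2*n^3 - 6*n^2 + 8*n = -24*l^2 + 96*l - 2*n^3 + n^2*(-10*l - 4) + n*(12*l^2 - 28*l + 16)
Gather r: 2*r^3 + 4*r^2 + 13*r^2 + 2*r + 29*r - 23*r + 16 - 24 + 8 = 2*r^3 + 17*r^2 + 8*r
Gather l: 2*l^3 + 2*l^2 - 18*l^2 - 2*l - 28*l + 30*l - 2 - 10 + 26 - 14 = 2*l^3 - 16*l^2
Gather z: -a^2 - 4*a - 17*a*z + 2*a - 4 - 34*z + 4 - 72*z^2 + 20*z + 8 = -a^2 - 2*a - 72*z^2 + z*(-17*a - 14) + 8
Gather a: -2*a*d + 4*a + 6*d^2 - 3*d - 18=a*(4 - 2*d) + 6*d^2 - 3*d - 18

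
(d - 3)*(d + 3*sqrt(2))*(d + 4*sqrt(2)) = d^3 - 3*d^2 + 7*sqrt(2)*d^2 - 21*sqrt(2)*d + 24*d - 72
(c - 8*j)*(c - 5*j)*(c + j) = c^3 - 12*c^2*j + 27*c*j^2 + 40*j^3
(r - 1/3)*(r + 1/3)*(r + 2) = r^3 + 2*r^2 - r/9 - 2/9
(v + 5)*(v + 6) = v^2 + 11*v + 30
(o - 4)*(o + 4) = o^2 - 16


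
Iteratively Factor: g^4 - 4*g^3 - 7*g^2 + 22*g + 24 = (g + 1)*(g^3 - 5*g^2 - 2*g + 24) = (g - 4)*(g + 1)*(g^2 - g - 6) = (g - 4)*(g - 3)*(g + 1)*(g + 2)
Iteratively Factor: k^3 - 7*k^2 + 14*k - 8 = (k - 4)*(k^2 - 3*k + 2) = (k - 4)*(k - 1)*(k - 2)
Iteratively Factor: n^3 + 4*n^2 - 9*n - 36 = (n + 3)*(n^2 + n - 12) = (n - 3)*(n + 3)*(n + 4)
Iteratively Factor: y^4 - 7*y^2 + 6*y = (y - 1)*(y^3 + y^2 - 6*y) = (y - 2)*(y - 1)*(y^2 + 3*y) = y*(y - 2)*(y - 1)*(y + 3)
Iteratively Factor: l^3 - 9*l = (l + 3)*(l^2 - 3*l) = l*(l + 3)*(l - 3)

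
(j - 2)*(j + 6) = j^2 + 4*j - 12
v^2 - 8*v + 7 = (v - 7)*(v - 1)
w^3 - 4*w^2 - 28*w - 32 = (w - 8)*(w + 2)^2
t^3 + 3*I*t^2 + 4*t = t*(t - I)*(t + 4*I)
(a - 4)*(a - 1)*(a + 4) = a^3 - a^2 - 16*a + 16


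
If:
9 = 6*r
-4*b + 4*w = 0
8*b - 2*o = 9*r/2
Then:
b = w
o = 4*w - 27/8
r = 3/2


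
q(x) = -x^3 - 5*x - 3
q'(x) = -3*x^2 - 5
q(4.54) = -119.28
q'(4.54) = -66.83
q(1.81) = -17.98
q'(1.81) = -14.83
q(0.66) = -6.59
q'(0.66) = -6.31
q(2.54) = -32.09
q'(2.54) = -24.35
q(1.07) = -9.58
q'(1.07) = -8.43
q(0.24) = -4.21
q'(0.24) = -5.17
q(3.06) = -46.95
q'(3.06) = -33.09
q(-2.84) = 34.11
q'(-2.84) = -29.20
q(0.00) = -3.00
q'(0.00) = -5.00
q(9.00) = -777.00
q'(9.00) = -248.00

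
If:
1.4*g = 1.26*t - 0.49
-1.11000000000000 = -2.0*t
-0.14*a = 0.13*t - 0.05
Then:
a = -0.16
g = 0.15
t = 0.56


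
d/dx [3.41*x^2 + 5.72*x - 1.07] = 6.82*x + 5.72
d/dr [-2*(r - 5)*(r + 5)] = -4*r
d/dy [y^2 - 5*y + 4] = 2*y - 5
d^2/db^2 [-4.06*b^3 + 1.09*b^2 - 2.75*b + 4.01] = 2.18 - 24.36*b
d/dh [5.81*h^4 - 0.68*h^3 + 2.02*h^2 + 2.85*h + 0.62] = 23.24*h^3 - 2.04*h^2 + 4.04*h + 2.85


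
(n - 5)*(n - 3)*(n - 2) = n^3 - 10*n^2 + 31*n - 30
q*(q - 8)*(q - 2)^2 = q^4 - 12*q^3 + 36*q^2 - 32*q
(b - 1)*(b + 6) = b^2 + 5*b - 6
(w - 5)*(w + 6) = w^2 + w - 30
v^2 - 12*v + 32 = (v - 8)*(v - 4)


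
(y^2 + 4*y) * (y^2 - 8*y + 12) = y^4 - 4*y^3 - 20*y^2 + 48*y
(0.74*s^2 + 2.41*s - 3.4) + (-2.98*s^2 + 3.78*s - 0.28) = -2.24*s^2 + 6.19*s - 3.68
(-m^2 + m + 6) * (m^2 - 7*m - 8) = -m^4 + 8*m^3 + 7*m^2 - 50*m - 48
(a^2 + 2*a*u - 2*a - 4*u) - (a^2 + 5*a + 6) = 2*a*u - 7*a - 4*u - 6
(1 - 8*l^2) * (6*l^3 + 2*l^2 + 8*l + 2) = -48*l^5 - 16*l^4 - 58*l^3 - 14*l^2 + 8*l + 2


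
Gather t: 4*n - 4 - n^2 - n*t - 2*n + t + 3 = -n^2 + 2*n + t*(1 - n) - 1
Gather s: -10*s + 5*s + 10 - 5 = 5 - 5*s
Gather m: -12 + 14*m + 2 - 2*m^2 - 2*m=-2*m^2 + 12*m - 10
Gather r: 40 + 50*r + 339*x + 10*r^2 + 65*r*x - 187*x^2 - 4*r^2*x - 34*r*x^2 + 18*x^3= r^2*(10 - 4*x) + r*(-34*x^2 + 65*x + 50) + 18*x^3 - 187*x^2 + 339*x + 40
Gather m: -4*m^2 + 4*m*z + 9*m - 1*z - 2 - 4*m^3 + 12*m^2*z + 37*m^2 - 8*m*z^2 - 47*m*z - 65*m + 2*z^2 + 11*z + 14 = -4*m^3 + m^2*(12*z + 33) + m*(-8*z^2 - 43*z - 56) + 2*z^2 + 10*z + 12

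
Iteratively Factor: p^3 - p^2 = (p)*(p^2 - p) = p*(p - 1)*(p)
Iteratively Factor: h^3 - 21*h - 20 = (h - 5)*(h^2 + 5*h + 4) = (h - 5)*(h + 1)*(h + 4)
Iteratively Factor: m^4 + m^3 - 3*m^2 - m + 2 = (m + 2)*(m^3 - m^2 - m + 1) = (m - 1)*(m + 2)*(m^2 - 1) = (m - 1)^2*(m + 2)*(m + 1)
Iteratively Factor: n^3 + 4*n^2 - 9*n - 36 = (n + 3)*(n^2 + n - 12) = (n - 3)*(n + 3)*(n + 4)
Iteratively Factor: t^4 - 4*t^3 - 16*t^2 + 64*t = (t)*(t^3 - 4*t^2 - 16*t + 64) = t*(t - 4)*(t^2 - 16) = t*(t - 4)^2*(t + 4)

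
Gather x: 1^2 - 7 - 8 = -14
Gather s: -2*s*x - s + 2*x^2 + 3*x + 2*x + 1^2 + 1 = s*(-2*x - 1) + 2*x^2 + 5*x + 2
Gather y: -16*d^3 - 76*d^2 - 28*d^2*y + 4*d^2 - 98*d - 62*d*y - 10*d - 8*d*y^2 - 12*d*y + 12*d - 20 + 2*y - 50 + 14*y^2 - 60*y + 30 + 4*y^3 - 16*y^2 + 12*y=-16*d^3 - 72*d^2 - 96*d + 4*y^3 + y^2*(-8*d - 2) + y*(-28*d^2 - 74*d - 46) - 40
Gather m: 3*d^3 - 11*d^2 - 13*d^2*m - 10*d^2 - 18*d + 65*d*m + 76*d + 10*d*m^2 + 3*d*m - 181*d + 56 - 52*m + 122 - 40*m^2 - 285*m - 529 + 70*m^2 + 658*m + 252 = 3*d^3 - 21*d^2 - 123*d + m^2*(10*d + 30) + m*(-13*d^2 + 68*d + 321) - 99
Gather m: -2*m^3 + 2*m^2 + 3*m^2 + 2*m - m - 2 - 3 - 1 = -2*m^3 + 5*m^2 + m - 6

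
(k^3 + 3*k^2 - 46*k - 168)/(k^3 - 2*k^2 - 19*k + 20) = (k^2 - k - 42)/(k^2 - 6*k + 5)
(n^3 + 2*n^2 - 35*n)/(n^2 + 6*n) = (n^2 + 2*n - 35)/(n + 6)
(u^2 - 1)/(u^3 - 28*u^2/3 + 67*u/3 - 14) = 3*(u + 1)/(3*u^2 - 25*u + 42)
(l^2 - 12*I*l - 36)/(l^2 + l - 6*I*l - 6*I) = (l - 6*I)/(l + 1)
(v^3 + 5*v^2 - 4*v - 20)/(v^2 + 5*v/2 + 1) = 2*(v^2 + 3*v - 10)/(2*v + 1)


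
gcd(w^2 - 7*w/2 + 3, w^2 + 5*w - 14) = w - 2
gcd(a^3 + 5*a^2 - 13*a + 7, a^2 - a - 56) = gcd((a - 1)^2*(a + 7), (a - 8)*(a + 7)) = a + 7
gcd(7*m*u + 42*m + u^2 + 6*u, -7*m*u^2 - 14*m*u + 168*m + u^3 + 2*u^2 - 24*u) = u + 6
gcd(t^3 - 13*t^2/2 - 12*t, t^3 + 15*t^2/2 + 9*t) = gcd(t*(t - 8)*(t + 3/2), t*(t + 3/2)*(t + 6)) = t^2 + 3*t/2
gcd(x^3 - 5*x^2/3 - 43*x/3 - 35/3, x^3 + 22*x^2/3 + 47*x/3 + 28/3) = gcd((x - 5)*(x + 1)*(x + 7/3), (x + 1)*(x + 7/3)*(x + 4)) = x^2 + 10*x/3 + 7/3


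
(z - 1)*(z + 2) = z^2 + z - 2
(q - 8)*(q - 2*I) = q^2 - 8*q - 2*I*q + 16*I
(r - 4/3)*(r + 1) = r^2 - r/3 - 4/3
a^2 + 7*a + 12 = (a + 3)*(a + 4)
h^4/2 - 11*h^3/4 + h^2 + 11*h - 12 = (h/2 + 1)*(h - 4)*(h - 2)*(h - 3/2)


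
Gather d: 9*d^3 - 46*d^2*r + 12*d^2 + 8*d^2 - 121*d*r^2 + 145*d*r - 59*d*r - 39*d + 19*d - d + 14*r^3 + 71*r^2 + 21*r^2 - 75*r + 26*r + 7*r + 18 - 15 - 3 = 9*d^3 + d^2*(20 - 46*r) + d*(-121*r^2 + 86*r - 21) + 14*r^3 + 92*r^2 - 42*r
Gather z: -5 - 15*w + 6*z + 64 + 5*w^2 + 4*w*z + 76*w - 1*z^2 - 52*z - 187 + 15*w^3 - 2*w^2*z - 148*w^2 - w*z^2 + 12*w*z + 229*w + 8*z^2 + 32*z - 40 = 15*w^3 - 143*w^2 + 290*w + z^2*(7 - w) + z*(-2*w^2 + 16*w - 14) - 168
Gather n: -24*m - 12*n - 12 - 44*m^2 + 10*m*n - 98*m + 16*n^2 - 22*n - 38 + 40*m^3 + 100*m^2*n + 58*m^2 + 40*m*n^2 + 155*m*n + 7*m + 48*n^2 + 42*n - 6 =40*m^3 + 14*m^2 - 115*m + n^2*(40*m + 64) + n*(100*m^2 + 165*m + 8) - 56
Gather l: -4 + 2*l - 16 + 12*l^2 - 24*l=12*l^2 - 22*l - 20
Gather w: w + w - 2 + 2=2*w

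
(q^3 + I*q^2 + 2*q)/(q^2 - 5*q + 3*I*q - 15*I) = q*(q^2 + I*q + 2)/(q^2 + q*(-5 + 3*I) - 15*I)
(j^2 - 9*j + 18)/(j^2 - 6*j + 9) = (j - 6)/(j - 3)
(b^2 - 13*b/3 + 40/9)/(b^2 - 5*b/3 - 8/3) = (b - 5/3)/(b + 1)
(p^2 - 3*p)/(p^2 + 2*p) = (p - 3)/(p + 2)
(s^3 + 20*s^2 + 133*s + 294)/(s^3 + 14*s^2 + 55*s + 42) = (s + 7)/(s + 1)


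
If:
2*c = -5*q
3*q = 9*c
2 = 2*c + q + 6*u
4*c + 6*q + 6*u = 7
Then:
No Solution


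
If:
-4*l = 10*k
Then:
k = -2*l/5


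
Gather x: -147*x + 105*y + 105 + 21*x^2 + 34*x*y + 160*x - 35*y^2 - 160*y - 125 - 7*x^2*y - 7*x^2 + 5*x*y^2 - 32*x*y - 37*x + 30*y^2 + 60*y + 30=x^2*(14 - 7*y) + x*(5*y^2 + 2*y - 24) - 5*y^2 + 5*y + 10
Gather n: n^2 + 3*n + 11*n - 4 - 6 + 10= n^2 + 14*n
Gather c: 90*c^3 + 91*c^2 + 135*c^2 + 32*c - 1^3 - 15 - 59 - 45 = 90*c^3 + 226*c^2 + 32*c - 120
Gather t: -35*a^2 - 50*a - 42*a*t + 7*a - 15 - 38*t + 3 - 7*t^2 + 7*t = -35*a^2 - 43*a - 7*t^2 + t*(-42*a - 31) - 12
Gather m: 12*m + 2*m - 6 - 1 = 14*m - 7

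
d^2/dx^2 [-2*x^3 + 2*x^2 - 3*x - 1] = 4 - 12*x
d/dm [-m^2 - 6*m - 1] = -2*m - 6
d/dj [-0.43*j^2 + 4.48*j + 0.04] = 4.48 - 0.86*j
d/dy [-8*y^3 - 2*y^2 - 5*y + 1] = -24*y^2 - 4*y - 5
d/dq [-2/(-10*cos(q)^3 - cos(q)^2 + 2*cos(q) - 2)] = 4*(15*cos(q)^2 + cos(q) - 1)*sin(q)/(10*cos(q)^3 + cos(q)^2 - 2*cos(q) + 2)^2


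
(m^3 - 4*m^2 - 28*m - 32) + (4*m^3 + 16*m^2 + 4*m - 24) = 5*m^3 + 12*m^2 - 24*m - 56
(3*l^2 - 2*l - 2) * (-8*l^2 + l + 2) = -24*l^4 + 19*l^3 + 20*l^2 - 6*l - 4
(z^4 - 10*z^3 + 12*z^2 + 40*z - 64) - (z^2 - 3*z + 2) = z^4 - 10*z^3 + 11*z^2 + 43*z - 66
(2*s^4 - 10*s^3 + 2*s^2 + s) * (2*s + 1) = 4*s^5 - 18*s^4 - 6*s^3 + 4*s^2 + s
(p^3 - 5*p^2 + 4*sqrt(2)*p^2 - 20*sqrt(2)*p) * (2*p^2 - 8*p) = 2*p^5 - 18*p^4 + 8*sqrt(2)*p^4 - 72*sqrt(2)*p^3 + 40*p^3 + 160*sqrt(2)*p^2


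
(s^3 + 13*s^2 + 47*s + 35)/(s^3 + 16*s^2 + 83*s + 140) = (s + 1)/(s + 4)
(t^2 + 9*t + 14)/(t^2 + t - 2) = (t + 7)/(t - 1)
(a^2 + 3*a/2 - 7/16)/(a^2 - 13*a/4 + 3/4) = (a + 7/4)/(a - 3)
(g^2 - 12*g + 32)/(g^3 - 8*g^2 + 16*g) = (g - 8)/(g*(g - 4))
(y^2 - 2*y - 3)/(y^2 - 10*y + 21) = (y + 1)/(y - 7)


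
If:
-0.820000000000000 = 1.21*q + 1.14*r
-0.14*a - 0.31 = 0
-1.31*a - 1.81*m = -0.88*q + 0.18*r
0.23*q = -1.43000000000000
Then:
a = -2.21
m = -2.00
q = -6.22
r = 5.88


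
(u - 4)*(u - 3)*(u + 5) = u^3 - 2*u^2 - 23*u + 60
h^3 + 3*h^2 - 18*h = h*(h - 3)*(h + 6)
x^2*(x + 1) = x^3 + x^2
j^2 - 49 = (j - 7)*(j + 7)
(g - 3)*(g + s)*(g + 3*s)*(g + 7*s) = g^4 + 11*g^3*s - 3*g^3 + 31*g^2*s^2 - 33*g^2*s + 21*g*s^3 - 93*g*s^2 - 63*s^3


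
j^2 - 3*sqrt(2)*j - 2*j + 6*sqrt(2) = (j - 2)*(j - 3*sqrt(2))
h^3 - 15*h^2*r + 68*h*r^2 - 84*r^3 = (h - 7*r)*(h - 6*r)*(h - 2*r)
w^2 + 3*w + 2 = (w + 1)*(w + 2)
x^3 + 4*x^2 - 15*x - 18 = (x - 3)*(x + 1)*(x + 6)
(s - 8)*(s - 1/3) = s^2 - 25*s/3 + 8/3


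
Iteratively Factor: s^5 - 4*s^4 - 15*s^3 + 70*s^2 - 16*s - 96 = (s - 3)*(s^4 - s^3 - 18*s^2 + 16*s + 32) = (s - 4)*(s - 3)*(s^3 + 3*s^2 - 6*s - 8) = (s - 4)*(s - 3)*(s + 1)*(s^2 + 2*s - 8) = (s - 4)*(s - 3)*(s - 2)*(s + 1)*(s + 4)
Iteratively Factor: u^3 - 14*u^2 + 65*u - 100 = (u - 5)*(u^2 - 9*u + 20) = (u - 5)*(u - 4)*(u - 5)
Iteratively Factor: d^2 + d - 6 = (d - 2)*(d + 3)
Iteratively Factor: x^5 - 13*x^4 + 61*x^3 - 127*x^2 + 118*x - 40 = (x - 1)*(x^4 - 12*x^3 + 49*x^2 - 78*x + 40) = (x - 1)^2*(x^3 - 11*x^2 + 38*x - 40) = (x - 4)*(x - 1)^2*(x^2 - 7*x + 10) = (x - 4)*(x - 2)*(x - 1)^2*(x - 5)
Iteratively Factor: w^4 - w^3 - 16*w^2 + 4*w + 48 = (w + 3)*(w^3 - 4*w^2 - 4*w + 16) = (w - 2)*(w + 3)*(w^2 - 2*w - 8) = (w - 4)*(w - 2)*(w + 3)*(w + 2)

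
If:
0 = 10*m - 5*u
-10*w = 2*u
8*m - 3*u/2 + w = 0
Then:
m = 0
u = 0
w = 0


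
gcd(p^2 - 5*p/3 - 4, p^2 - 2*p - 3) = p - 3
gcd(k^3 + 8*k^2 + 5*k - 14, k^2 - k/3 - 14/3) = k + 2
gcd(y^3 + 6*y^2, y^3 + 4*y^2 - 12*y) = y^2 + 6*y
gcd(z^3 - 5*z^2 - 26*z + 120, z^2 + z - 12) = 1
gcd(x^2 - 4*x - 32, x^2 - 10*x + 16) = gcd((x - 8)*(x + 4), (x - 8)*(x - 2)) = x - 8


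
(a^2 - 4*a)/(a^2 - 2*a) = (a - 4)/(a - 2)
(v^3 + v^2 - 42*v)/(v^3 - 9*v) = (v^2 + v - 42)/(v^2 - 9)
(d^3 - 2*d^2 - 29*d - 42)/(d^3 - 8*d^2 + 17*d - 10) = (d^3 - 2*d^2 - 29*d - 42)/(d^3 - 8*d^2 + 17*d - 10)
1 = 1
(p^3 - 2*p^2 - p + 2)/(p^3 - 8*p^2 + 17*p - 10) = (p + 1)/(p - 5)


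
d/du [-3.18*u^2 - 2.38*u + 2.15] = -6.36*u - 2.38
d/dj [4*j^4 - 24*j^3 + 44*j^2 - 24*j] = 16*j^3 - 72*j^2 + 88*j - 24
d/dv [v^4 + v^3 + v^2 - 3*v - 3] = 4*v^3 + 3*v^2 + 2*v - 3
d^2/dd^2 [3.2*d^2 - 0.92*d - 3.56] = 6.40000000000000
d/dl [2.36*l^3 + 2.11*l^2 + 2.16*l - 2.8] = 7.08*l^2 + 4.22*l + 2.16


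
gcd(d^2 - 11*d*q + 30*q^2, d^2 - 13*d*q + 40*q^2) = -d + 5*q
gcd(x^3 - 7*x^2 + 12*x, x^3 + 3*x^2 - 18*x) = x^2 - 3*x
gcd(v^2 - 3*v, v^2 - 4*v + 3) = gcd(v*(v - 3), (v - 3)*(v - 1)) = v - 3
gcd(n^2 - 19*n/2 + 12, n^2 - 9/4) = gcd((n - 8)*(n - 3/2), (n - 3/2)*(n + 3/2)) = n - 3/2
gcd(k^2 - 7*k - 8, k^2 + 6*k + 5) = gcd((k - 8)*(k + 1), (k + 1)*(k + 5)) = k + 1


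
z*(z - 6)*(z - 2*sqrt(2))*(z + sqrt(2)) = z^4 - 6*z^3 - sqrt(2)*z^3 - 4*z^2 + 6*sqrt(2)*z^2 + 24*z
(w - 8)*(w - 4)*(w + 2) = w^3 - 10*w^2 + 8*w + 64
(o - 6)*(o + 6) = o^2 - 36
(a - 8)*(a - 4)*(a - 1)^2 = a^4 - 14*a^3 + 57*a^2 - 76*a + 32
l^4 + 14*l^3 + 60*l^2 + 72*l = l*(l + 2)*(l + 6)^2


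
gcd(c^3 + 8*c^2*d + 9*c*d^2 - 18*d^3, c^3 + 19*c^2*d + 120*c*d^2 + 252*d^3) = c + 6*d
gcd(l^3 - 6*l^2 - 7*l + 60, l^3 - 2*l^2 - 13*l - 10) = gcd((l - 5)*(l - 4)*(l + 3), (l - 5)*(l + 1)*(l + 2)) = l - 5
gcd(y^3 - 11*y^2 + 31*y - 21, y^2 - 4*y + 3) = y^2 - 4*y + 3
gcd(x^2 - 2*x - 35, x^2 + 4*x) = 1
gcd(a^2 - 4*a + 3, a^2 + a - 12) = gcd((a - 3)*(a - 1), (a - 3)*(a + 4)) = a - 3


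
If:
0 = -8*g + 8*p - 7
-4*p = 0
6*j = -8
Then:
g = -7/8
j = -4/3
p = 0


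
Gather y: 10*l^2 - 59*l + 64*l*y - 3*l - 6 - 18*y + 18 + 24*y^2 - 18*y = 10*l^2 - 62*l + 24*y^2 + y*(64*l - 36) + 12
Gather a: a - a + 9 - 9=0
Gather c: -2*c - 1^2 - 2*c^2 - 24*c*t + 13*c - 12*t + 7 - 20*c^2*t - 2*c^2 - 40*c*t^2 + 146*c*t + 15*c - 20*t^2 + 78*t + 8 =c^2*(-20*t - 4) + c*(-40*t^2 + 122*t + 26) - 20*t^2 + 66*t + 14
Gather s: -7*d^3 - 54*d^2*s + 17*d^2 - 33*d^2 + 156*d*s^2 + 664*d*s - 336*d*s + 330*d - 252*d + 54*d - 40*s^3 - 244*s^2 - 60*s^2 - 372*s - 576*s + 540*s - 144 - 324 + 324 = -7*d^3 - 16*d^2 + 132*d - 40*s^3 + s^2*(156*d - 304) + s*(-54*d^2 + 328*d - 408) - 144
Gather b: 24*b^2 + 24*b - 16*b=24*b^2 + 8*b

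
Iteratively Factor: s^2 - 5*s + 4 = (s - 4)*(s - 1)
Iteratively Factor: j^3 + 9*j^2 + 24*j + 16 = (j + 4)*(j^2 + 5*j + 4) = (j + 1)*(j + 4)*(j + 4)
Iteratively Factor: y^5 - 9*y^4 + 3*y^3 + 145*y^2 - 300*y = (y - 5)*(y^4 - 4*y^3 - 17*y^2 + 60*y) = y*(y - 5)*(y^3 - 4*y^2 - 17*y + 60) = y*(y - 5)^2*(y^2 + y - 12) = y*(y - 5)^2*(y + 4)*(y - 3)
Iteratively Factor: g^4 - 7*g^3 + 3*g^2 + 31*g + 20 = (g + 1)*(g^3 - 8*g^2 + 11*g + 20) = (g - 4)*(g + 1)*(g^2 - 4*g - 5) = (g - 5)*(g - 4)*(g + 1)*(g + 1)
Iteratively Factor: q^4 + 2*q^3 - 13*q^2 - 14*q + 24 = (q + 2)*(q^3 - 13*q + 12) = (q + 2)*(q + 4)*(q^2 - 4*q + 3) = (q - 1)*(q + 2)*(q + 4)*(q - 3)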